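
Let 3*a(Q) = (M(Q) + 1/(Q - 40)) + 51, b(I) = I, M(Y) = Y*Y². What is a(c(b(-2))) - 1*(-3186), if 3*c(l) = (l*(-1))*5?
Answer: 28648649/8910 ≈ 3215.3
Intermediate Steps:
M(Y) = Y³
c(l) = -5*l/3 (c(l) = ((l*(-1))*5)/3 = (-l*5)/3 = (-5*l)/3 = -5*l/3)
a(Q) = 17 + Q³/3 + 1/(3*(-40 + Q)) (a(Q) = ((Q³ + 1/(Q - 40)) + 51)/3 = ((Q³ + 1/(-40 + Q)) + 51)/3 = (51 + Q³ + 1/(-40 + Q))/3 = 17 + Q³/3 + 1/(3*(-40 + Q)))
a(c(b(-2))) - 1*(-3186) = (-2039 + (-5/3*(-2))⁴ - 40*(-5/3*(-2))³ + 51*(-5/3*(-2)))/(3*(-40 - 5/3*(-2))) - 1*(-3186) = (-2039 + (10/3)⁴ - 40*(10/3)³ + 51*(10/3))/(3*(-40 + 10/3)) + 3186 = (-2039 + 10000/81 - 40*1000/27 + 170)/(3*(-110/3)) + 3186 = (⅓)*(-3/110)*(-2039 + 10000/81 - 40000/27 + 170) + 3186 = (⅓)*(-3/110)*(-261389/81) + 3186 = 261389/8910 + 3186 = 28648649/8910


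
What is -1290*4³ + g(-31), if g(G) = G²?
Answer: -81599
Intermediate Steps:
-1290*4³ + g(-31) = -1290*4³ + (-31)² = -1290*64 + 961 = -82560 + 961 = -81599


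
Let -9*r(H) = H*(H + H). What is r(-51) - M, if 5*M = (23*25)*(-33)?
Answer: 3217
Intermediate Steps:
r(H) = -2*H²/9 (r(H) = -H*(H + H)/9 = -H*2*H/9 = -2*H²/9)
M = -3795 (M = ((23*25)*(-33))/5 = (575*(-33))/5 = (⅕)*(-18975) = -3795)
r(-51) - M = -2/9*(-51)² - 1*(-3795) = -2/9*2601 + 3795 = -578 + 3795 = 3217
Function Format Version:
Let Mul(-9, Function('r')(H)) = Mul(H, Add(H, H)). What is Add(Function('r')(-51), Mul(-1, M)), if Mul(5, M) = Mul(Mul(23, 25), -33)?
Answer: 3217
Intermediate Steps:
Function('r')(H) = Mul(Rational(-2, 9), Pow(H, 2)) (Function('r')(H) = Mul(Rational(-1, 9), Mul(H, Add(H, H))) = Mul(Rational(-1, 9), Mul(H, Mul(2, H))) = Mul(Rational(-1, 9), Mul(2, Pow(H, 2))) = Mul(Rational(-2, 9), Pow(H, 2)))
M = -3795 (M = Mul(Rational(1, 5), Mul(Mul(23, 25), -33)) = Mul(Rational(1, 5), Mul(575, -33)) = Mul(Rational(1, 5), -18975) = -3795)
Add(Function('r')(-51), Mul(-1, M)) = Add(Mul(Rational(-2, 9), Pow(-51, 2)), Mul(-1, -3795)) = Add(Mul(Rational(-2, 9), 2601), 3795) = Add(-578, 3795) = 3217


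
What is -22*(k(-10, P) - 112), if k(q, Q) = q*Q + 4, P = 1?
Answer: 2596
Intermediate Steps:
k(q, Q) = 4 + Q*q (k(q, Q) = Q*q + 4 = 4 + Q*q)
-22*(k(-10, P) - 112) = -22*((4 + 1*(-10)) - 112) = -22*((4 - 10) - 112) = -22*(-6 - 112) = -22*(-118) = 2596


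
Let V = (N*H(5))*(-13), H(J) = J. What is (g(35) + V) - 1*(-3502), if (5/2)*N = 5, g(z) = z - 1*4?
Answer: 3403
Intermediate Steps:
g(z) = -4 + z (g(z) = z - 4 = -4 + z)
N = 2 (N = (⅖)*5 = 2)
V = -130 (V = (2*5)*(-13) = 10*(-13) = -130)
(g(35) + V) - 1*(-3502) = ((-4 + 35) - 130) - 1*(-3502) = (31 - 130) + 3502 = -99 + 3502 = 3403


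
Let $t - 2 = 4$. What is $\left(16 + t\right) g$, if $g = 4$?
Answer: $88$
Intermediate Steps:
$t = 6$ ($t = 2 + 4 = 6$)
$\left(16 + t\right) g = \left(16 + 6\right) 4 = 22 \cdot 4 = 88$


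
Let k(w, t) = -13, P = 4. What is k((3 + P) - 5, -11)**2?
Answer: 169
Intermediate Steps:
k((3 + P) - 5, -11)**2 = (-13)**2 = 169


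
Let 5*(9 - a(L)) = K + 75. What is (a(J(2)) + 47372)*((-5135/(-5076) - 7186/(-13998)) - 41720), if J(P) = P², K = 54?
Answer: -29244383144398106/14802885 ≈ -1.9756e+9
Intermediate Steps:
a(L) = -84/5 (a(L) = 9 - (54 + 75)/5 = 9 - ⅕*129 = 9 - 129/5 = -84/5)
(a(J(2)) + 47372)*((-5135/(-5076) - 7186/(-13998)) - 41720) = (-84/5 + 47372)*((-5135/(-5076) - 7186/(-13998)) - 41720) = 236776*((-5135*(-1/5076) - 7186*(-1/13998)) - 41720)/5 = 236776*((5135/5076 + 3593/6999) - 41720)/5 = 236776*(18059311/11842308 - 41720)/5 = (236776/5)*(-494043030449/11842308) = -29244383144398106/14802885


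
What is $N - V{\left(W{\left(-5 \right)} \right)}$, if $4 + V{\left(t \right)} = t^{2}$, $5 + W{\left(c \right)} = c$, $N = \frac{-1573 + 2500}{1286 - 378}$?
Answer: $- \frac{86241}{908} \approx -94.979$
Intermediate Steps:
$N = \frac{927}{908} \approx 1.0209$
$W{\left(c \right)} = -5 + c$
$V{\left(t \right)} = -4 + t^{2}$
$N - V{\left(W{\left(-5 \right)} \right)} = \frac{927}{908} - \left(-4 + \left(-5 - 5\right)^{2}\right) = \frac{927}{908} - \left(-4 + \left(-10\right)^{2}\right) = \frac{927}{908} - \left(-4 + 100\right) = \frac{927}{908} - 96 = - \frac{86241}{908}$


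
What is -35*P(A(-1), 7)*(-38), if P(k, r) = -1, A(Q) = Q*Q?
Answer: -1330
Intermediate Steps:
A(Q) = Q**2
-35*P(A(-1), 7)*(-38) = -35*(-1)*(-38) = 35*(-38) = -1330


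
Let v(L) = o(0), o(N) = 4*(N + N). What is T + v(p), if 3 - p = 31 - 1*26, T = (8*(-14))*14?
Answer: -1568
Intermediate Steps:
o(N) = 8*N (o(N) = 4*(2*N) = 8*N)
T = -1568 (T = -112*14 = -1568)
p = -2 (p = 3 - (31 - 1*26) = 3 - (31 - 26) = 3 - 1*5 = 3 - 5 = -2)
v(L) = 0 (v(L) = 8*0 = 0)
T + v(p) = -1568 + 0 = -1568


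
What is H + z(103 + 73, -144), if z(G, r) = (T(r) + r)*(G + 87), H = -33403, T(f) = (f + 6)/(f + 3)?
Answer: -3337827/47 ≈ -71018.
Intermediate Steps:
T(f) = (6 + f)/(3 + f)
z(G, r) = (87 + G)*(r + (6 + r)/(3 + r)) (z(G, r) = ((6 + r)/(3 + r) + r)*(G + 87) = (r + (6 + r)/(3 + r))*(87 + G) = (87 + G)*(r + (6 + r)/(3 + r)))
H + z(103 + 73, -144) = -33403 + (522 + 87*(-144) + (103 + 73)*(6 - 144) - 144*(3 - 144)*(87 + (103 + 73)))/(3 - 144) = -33403 + (522 - 12528 + 176*(-138) - 144*(-141)*(87 + 176))/(-141) = -33403 - (522 - 12528 - 24288 - 144*(-141)*263)/141 = -33403 - (522 - 12528 - 24288 + 5339952)/141 = -33403 - 1/141*5303658 = -33403 - 1767886/47 = -3337827/47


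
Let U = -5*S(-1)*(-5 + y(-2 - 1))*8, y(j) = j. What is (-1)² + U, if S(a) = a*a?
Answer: 321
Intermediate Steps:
S(a) = a²
U = 320 (U = -5*(-1)²*(-5 + (-2 - 1))*8 = -5*(-5 - 3)*8 = -5*(-8)*8 = 40*8 = 320)
(-1)² + U = (-1)² + 320 = 1 + 320 = 321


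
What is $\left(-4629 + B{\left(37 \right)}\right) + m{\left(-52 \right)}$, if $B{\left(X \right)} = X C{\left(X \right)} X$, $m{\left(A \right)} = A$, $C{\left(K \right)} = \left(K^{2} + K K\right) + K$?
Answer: $3794294$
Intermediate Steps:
$C{\left(K \right)} = K + 2 K^{2}$ ($C{\left(K \right)} = \left(K^{2} + K^{2}\right) + K = 2 K^{2} + K = K + 2 K^{2}$)
$B{\left(X \right)} = X^{3} \left(1 + 2 X\right)$ ($B{\left(X \right)} = X X \left(1 + 2 X\right) X = X^{2} \left(1 + 2 X\right) X = X^{3} \left(1 + 2 X\right)$)
$\left(-4629 + B{\left(37 \right)}\right) + m{\left(-52 \right)} = \left(-4629 + 37^{3} \left(1 + 2 \cdot 37\right)\right) - 52 = \left(-4629 + 50653 \left(1 + 74\right)\right) - 52 = \left(-4629 + 50653 \cdot 75\right) - 52 = \left(-4629 + 3798975\right) - 52 = 3794346 - 52 = 3794294$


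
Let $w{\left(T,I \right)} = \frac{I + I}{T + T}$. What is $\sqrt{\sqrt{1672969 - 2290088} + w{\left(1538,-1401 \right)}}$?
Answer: $\frac{\sqrt{-2154738 + 2365444 i \sqrt{617119}}}{1538} \approx 19.807 + 19.83 i$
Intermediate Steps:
$w{\left(T,I \right)} = \frac{I}{T}$ ($w{\left(T,I \right)} = \frac{2 I}{2 T} = 2 I \frac{1}{2 T} = \frac{I}{T}$)
$\sqrt{\sqrt{1672969 - 2290088} + w{\left(1538,-1401 \right)}} = \sqrt{\sqrt{1672969 - 2290088} - \frac{1401}{1538}} = \sqrt{\sqrt{-617119} - \frac{1401}{1538}} = \sqrt{i \sqrt{617119} - \frac{1401}{1538}} = \sqrt{- \frac{1401}{1538} + i \sqrt{617119}}$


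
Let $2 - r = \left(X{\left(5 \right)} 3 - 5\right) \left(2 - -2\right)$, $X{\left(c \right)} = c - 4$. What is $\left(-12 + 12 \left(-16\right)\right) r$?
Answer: $-2040$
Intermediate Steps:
$X{\left(c \right)} = -4 + c$ ($X{\left(c \right)} = c - 4 = -4 + c$)
$r = 10$ ($r = 2 - \left(\left(-4 + 5\right) 3 - 5\right) \left(2 - -2\right) = 2 - \left(1 \cdot 3 - 5\right) \left(2 + 2\right) = 2 - \left(3 - 5\right) 4 = 2 - \left(-2\right) 4 = 2 - -8 = 2 + 8 = 10$)
$\left(-12 + 12 \left(-16\right)\right) r = \left(-12 + 12 \left(-16\right)\right) 10 = \left(-12 - 192\right) 10 = \left(-204\right) 10 = -2040$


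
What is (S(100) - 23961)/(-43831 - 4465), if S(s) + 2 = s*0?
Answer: 23963/48296 ≈ 0.49617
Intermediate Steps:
S(s) = -2 (S(s) = -2 + s*0 = -2 + 0 = -2)
(S(100) - 23961)/(-43831 - 4465) = (-2 - 23961)/(-43831 - 4465) = -23963/(-48296) = -23963*(-1/48296) = 23963/48296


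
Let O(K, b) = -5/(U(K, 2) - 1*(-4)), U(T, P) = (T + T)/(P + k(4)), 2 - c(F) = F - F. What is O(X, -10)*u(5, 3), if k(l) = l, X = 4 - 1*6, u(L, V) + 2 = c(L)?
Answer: 0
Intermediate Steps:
c(F) = 2 (c(F) = 2 - (F - F) = 2 - 1*0 = 2 + 0 = 2)
u(L, V) = 0 (u(L, V) = -2 + 2 = 0)
X = -2 (X = 4 - 6 = -2)
U(T, P) = 2*T/(4 + P) (U(T, P) = (T + T)/(P + 4) = (2*T)/(4 + P) = 2*T/(4 + P))
O(K, b) = -5/(4 + K/3) (O(K, b) = -5/(2*K/(4 + 2) - 1*(-4)) = -5/(2*K/6 + 4) = -5/(2*K*(⅙) + 4) = -5/(K/3 + 4) = -5/(4 + K/3))
O(X, -10)*u(5, 3) = -15/(12 - 2)*0 = -15/10*0 = -15*⅒*0 = -3/2*0 = 0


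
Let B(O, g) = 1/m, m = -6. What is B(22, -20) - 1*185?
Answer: -1111/6 ≈ -185.17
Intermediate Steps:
B(O, g) = -⅙ (B(O, g) = 1/(-6) = -⅙)
B(22, -20) - 1*185 = -⅙ - 1*185 = -⅙ - 185 = -1111/6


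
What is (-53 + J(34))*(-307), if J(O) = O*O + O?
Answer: -349059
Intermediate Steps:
J(O) = O + O**2 (J(O) = O**2 + O = O + O**2)
(-53 + J(34))*(-307) = (-53 + 34*(1 + 34))*(-307) = (-53 + 34*35)*(-307) = (-53 + 1190)*(-307) = 1137*(-307) = -349059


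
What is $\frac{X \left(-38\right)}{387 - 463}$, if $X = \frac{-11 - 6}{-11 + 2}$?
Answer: $\frac{17}{18} \approx 0.94444$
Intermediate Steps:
$X = \frac{17}{9}$ ($X = - \frac{17}{-9} = \left(-17\right) \left(- \frac{1}{9}\right) = \frac{17}{9} \approx 1.8889$)
$\frac{X \left(-38\right)}{387 - 463} = \frac{\frac{17}{9} \left(-38\right)}{387 - 463} = - \frac{646}{9 \left(-76\right)} = \left(- \frac{646}{9}\right) \left(- \frac{1}{76}\right) = \frac{17}{18}$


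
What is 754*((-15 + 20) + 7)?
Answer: 9048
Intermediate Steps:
754*((-15 + 20) + 7) = 754*(5 + 7) = 754*12 = 9048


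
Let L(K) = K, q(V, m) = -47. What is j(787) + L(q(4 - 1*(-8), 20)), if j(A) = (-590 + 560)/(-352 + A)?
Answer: -1365/29 ≈ -47.069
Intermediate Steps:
j(A) = -30/(-352 + A)
j(787) + L(q(4 - 1*(-8), 20)) = -30/(-352 + 787) - 47 = -30/435 - 47 = -30*1/435 - 47 = -2/29 - 47 = -1365/29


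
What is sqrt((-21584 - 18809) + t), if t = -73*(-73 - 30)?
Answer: I*sqrt(32874) ≈ 181.31*I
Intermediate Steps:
t = 7519 (t = -73*(-103) = 7519)
sqrt((-21584 - 18809) + t) = sqrt((-21584 - 18809) + 7519) = sqrt(-40393 + 7519) = sqrt(-32874) = I*sqrt(32874)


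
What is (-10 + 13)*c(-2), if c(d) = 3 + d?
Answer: 3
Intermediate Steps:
(-10 + 13)*c(-2) = (-10 + 13)*(3 - 2) = 3*1 = 3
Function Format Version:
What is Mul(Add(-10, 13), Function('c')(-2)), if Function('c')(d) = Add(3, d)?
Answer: 3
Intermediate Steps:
Mul(Add(-10, 13), Function('c')(-2)) = Mul(Add(-10, 13), Add(3, -2)) = Mul(3, 1) = 3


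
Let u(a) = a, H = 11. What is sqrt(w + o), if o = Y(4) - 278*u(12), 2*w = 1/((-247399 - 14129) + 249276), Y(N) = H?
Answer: I*sqrt(499120756926)/12252 ≈ 57.663*I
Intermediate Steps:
Y(N) = 11
w = -1/24504 (w = 1/(2*((-247399 - 14129) + 249276)) = 1/(2*(-261528 + 249276)) = (1/2)/(-12252) = (1/2)*(-1/12252) = -1/24504 ≈ -4.0810e-5)
o = -3325 (o = 11 - 278*12 = 11 - 3336 = -3325)
sqrt(w + o) = sqrt(-1/24504 - 3325) = sqrt(-81475801/24504) = I*sqrt(499120756926)/12252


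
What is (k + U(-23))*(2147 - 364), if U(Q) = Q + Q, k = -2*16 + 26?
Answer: -92716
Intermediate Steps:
k = -6 (k = -32 + 26 = -6)
U(Q) = 2*Q
(k + U(-23))*(2147 - 364) = (-6 + 2*(-23))*(2147 - 364) = (-6 - 46)*1783 = -52*1783 = -92716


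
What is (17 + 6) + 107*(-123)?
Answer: -13138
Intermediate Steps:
(17 + 6) + 107*(-123) = 23 - 13161 = -13138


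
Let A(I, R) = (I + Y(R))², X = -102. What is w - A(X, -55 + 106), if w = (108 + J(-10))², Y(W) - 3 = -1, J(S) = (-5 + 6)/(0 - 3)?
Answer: 14329/9 ≈ 1592.1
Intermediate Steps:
J(S) = -⅓ (J(S) = 1/(-3) = 1*(-⅓) = -⅓)
Y(W) = 2 (Y(W) = 3 - 1 = 2)
A(I, R) = (2 + I)² (A(I, R) = (I + 2)² = (2 + I)²)
w = 104329/9 (w = (108 - ⅓)² = (323/3)² = 104329/9 ≈ 11592.)
w - A(X, -55 + 106) = 104329/9 - (2 - 102)² = 104329/9 - 1*(-100)² = 104329/9 - 1*10000 = 104329/9 - 10000 = 14329/9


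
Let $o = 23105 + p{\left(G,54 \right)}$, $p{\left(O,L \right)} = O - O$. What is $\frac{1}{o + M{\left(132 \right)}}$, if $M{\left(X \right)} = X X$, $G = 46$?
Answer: $\frac{1}{40529} \approx 2.4674 \cdot 10^{-5}$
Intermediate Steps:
$M{\left(X \right)} = X^{2}$
$p{\left(O,L \right)} = 0$
$o = 23105$ ($o = 23105 + 0 = 23105$)
$\frac{1}{o + M{\left(132 \right)}} = \frac{1}{23105 + 132^{2}} = \frac{1}{23105 + 17424} = \frac{1}{40529}$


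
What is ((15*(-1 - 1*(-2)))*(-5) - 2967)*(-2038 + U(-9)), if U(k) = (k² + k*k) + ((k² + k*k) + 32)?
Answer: 5116644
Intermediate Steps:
U(k) = 32 + 4*k² (U(k) = (k² + k²) + ((k² + k²) + 32) = 2*k² + (2*k² + 32) = 2*k² + (32 + 2*k²) = 32 + 4*k²)
((15*(-1 - 1*(-2)))*(-5) - 2967)*(-2038 + U(-9)) = ((15*(-1 - 1*(-2)))*(-5) - 2967)*(-2038 + (32 + 4*(-9)²)) = ((15*(-1 + 2))*(-5) - 2967)*(-2038 + (32 + 4*81)) = ((15*1)*(-5) - 2967)*(-2038 + (32 + 324)) = (15*(-5) - 2967)*(-2038 + 356) = (-75 - 2967)*(-1682) = -3042*(-1682) = 5116644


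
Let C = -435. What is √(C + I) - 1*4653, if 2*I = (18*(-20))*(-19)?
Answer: -4653 + √2985 ≈ -4598.4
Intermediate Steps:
I = 3420 (I = ((18*(-20))*(-19))/2 = (-360*(-19))/2 = (½)*6840 = 3420)
√(C + I) - 1*4653 = √(-435 + 3420) - 1*4653 = √2985 - 4653 = -4653 + √2985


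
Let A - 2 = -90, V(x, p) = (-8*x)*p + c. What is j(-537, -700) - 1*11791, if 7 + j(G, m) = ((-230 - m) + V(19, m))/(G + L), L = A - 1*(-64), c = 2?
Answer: -2241850/187 ≈ -11989.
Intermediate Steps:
V(x, p) = 2 - 8*p*x (V(x, p) = (-8*x)*p + 2 = -8*p*x + 2 = 2 - 8*p*x)
A = -88 (A = 2 - 90 = -88)
L = -24 (L = -88 - 1*(-64) = -88 + 64 = -24)
j(G, m) = -7 + (-228 - 153*m)/(-24 + G) (j(G, m) = -7 + ((-230 - m) + (2 - 8*m*19))/(G - 24) = -7 + ((-230 - m) + (2 - 152*m))/(-24 + G) = -7 + (-228 - 153*m)/(-24 + G))
j(-537, -700) - 1*11791 = (-60 - 153*(-700) - 7*(-537))/(-24 - 537) - 1*11791 = (-60 + 107100 + 3759)/(-561) - 11791 = -1/561*110799 - 11791 = -36933/187 - 11791 = -2241850/187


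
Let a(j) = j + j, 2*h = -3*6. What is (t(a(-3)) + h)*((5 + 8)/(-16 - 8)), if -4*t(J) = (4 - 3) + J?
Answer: 403/96 ≈ 4.1979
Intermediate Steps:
h = -9 (h = (-3*6)/2 = (½)*(-18) = -9)
a(j) = 2*j
t(J) = -¼ - J/4 (t(J) = -((4 - 3) + J)/4 = -(1 + J)/4 = -¼ - J/4)
(t(a(-3)) + h)*((5 + 8)/(-16 - 8)) = ((-¼ - (-3)/2) - 9)*((5 + 8)/(-16 - 8)) = ((-¼ - ¼*(-6)) - 9)*(13/(-24)) = ((-¼ + 3/2) - 9)*(13*(-1/24)) = (5/4 - 9)*(-13/24) = -31/4*(-13/24) = 403/96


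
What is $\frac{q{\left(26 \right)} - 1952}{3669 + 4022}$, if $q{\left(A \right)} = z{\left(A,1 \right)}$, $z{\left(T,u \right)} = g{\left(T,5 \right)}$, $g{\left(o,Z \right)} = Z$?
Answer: $- \frac{1947}{7691} \approx -0.25315$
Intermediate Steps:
$z{\left(T,u \right)} = 5$
$q{\left(A \right)} = 5$
$\frac{q{\left(26 \right)} - 1952}{3669 + 4022} = \frac{5 - 1952}{3669 + 4022} = - \frac{1947}{7691}$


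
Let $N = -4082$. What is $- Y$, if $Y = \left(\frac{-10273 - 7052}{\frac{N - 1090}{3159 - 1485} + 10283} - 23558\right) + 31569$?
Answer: $- \frac{4594295074}{573619} \approx -8009.3$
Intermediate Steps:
$Y = \frac{4594295074}{573619}$ ($Y = \left(\frac{-10273 - 7052}{\frac{-4082 - 1090}{3159 - 1485} + 10283} - 23558\right) + 31569 = \left(- \frac{17325}{- \frac{5172}{1674} + 10283} - 23558\right) + 31569 = \left(- \frac{17325}{\left(-5172\right) \frac{1}{1674} + 10283} - 23558\right) + 31569 = \left(- \frac{17325}{- \frac{862}{279} + 10283} - 23558\right) + 31569 = \left(- \frac{17325}{\frac{2868095}{279}} - 23558\right) + 31569 = \left(\left(-17325\right) \frac{279}{2868095} - 23558\right) + 31569 = \left(- \frac{966735}{573619} - 23558\right) + 31569 = - \frac{13514283137}{573619} + 31569 = \frac{4594295074}{573619} \approx 8009.3$)
$- Y = \left(-1\right) \frac{4594295074}{573619} = - \frac{4594295074}{573619}$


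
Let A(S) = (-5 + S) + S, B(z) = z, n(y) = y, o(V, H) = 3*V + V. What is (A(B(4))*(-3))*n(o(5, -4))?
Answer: -180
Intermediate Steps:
o(V, H) = 4*V
A(S) = -5 + 2*S
(A(B(4))*(-3))*n(o(5, -4)) = ((-5 + 2*4)*(-3))*(4*5) = ((-5 + 8)*(-3))*20 = (3*(-3))*20 = -9*20 = -180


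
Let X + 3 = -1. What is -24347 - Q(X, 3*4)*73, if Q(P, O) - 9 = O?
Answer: -25880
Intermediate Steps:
X = -4 (X = -3 - 1 = -4)
Q(P, O) = 9 + O
-24347 - Q(X, 3*4)*73 = -24347 - (9 + 3*4)*73 = -24347 - (9 + 12)*73 = -24347 - 21*73 = -24347 - 1*1533 = -24347 - 1533 = -25880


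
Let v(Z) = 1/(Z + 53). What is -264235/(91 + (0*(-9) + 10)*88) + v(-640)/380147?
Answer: -58963059674886/216675046619 ≈ -272.13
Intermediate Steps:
v(Z) = 1/(53 + Z)
-264235/(91 + (0*(-9) + 10)*88) + v(-640)/380147 = -264235/(91 + (0*(-9) + 10)*88) + 1/((53 - 640)*380147) = -264235/(91 + (0 + 10)*88) + (1/380147)/(-587) = -264235/(91 + 10*88) - 1/587*1/380147 = -264235/(91 + 880) - 1/223146289 = -264235/971 - 1/223146289 = -58963059674886/216675046619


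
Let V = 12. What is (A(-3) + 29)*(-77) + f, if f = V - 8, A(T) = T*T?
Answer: -2922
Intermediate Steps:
A(T) = T²
f = 4 (f = 12 - 8 = 4)
(A(-3) + 29)*(-77) + f = ((-3)² + 29)*(-77) + 4 = (9 + 29)*(-77) + 4 = 38*(-77) + 4 = -2926 + 4 = -2922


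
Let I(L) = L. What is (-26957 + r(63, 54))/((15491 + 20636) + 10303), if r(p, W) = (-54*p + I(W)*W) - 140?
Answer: -27583/46430 ≈ -0.59408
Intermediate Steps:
r(p, W) = -140 + W² - 54*p (r(p, W) = (-54*p + W*W) - 140 = (-54*p + W²) - 140 = (W² - 54*p) - 140 = -140 + W² - 54*p)
(-26957 + r(63, 54))/((15491 + 20636) + 10303) = (-26957 + (-140 + 54² - 54*63))/((15491 + 20636) + 10303) = (-26957 + (-140 + 2916 - 3402))/(36127 + 10303) = (-26957 - 626)/46430 = -27583*1/46430 = -27583/46430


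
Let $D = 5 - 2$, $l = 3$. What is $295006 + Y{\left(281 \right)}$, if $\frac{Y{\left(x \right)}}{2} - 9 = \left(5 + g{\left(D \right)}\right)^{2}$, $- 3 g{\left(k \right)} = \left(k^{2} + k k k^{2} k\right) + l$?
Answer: $307824$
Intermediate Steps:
$D = 3$
$g{\left(k \right)} = -1 - \frac{k^{2}}{3} - \frac{k^{5}}{3}$ ($g{\left(k \right)} = - \frac{\left(k^{2} + k k k^{2} k\right) + 3}{3} = - \frac{\left(k^{2} + k^{2} k^{2} k\right) + 3}{3} = - \frac{\left(k^{2} + k^{4} k\right) + 3}{3} = - \frac{\left(k^{2} + k^{5}\right) + 3}{3} = - \frac{3 + k^{2} + k^{5}}{3} = -1 - \frac{k^{2}}{3} - \frac{k^{5}}{3}$)
$Y{\left(x \right)} = 12818$ ($Y{\left(x \right)} = 18 + 2 \left(5 - \left(1 + 3 + 81\right)\right)^{2} = 18 + 2 \left(5 - 85\right)^{2} = 18 + 2 \left(-80\right)^{2} = 18 + 2 \cdot 6400 = 18 + 12800 = 12818$)
$295006 + Y{\left(281 \right)} = 295006 + 12818 = 307824$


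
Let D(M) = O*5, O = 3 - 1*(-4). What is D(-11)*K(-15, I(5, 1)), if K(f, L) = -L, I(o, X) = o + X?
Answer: -210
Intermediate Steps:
O = 7 (O = 3 + 4 = 7)
I(o, X) = X + o
D(M) = 35 (D(M) = 7*5 = 35)
D(-11)*K(-15, I(5, 1)) = 35*(-(1 + 5)) = 35*(-1*6) = 35*(-6) = -210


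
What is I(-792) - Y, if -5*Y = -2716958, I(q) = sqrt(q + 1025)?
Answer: -2716958/5 + sqrt(233) ≈ -5.4338e+5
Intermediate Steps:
I(q) = sqrt(1025 + q)
Y = 2716958/5 (Y = -1/5*(-2716958) = 2716958/5 ≈ 5.4339e+5)
I(-792) - Y = sqrt(1025 - 792) - 1*2716958/5 = sqrt(233) - 2716958/5 = -2716958/5 + sqrt(233)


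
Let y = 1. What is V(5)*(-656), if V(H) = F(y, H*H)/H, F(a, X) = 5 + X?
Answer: -3936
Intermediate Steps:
V(H) = (5 + H²)/H (V(H) = (5 + H*H)/H = (5 + H²)/H)
V(5)*(-656) = (5 + 5/5)*(-656) = (5 + 5*(⅕))*(-656) = (5 + 1)*(-656) = 6*(-656) = -3936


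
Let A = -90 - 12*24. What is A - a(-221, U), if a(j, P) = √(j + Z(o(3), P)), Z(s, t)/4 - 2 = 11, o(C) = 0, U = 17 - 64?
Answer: -378 - 13*I ≈ -378.0 - 13.0*I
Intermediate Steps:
U = -47
Z(s, t) = 52 (Z(s, t) = 8 + 4*11 = 8 + 44 = 52)
A = -378 (A = -90 - 288 = -378)
a(j, P) = √(52 + j) (a(j, P) = √(j + 52) = √(52 + j))
A - a(-221, U) = -378 - √(52 - 221) = -378 - √(-169) = -378 - 13*I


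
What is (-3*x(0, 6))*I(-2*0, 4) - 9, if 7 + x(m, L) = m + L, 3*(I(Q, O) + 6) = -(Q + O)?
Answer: -31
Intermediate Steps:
I(Q, O) = -6 - O/3 - Q/3 (I(Q, O) = -6 + (-(Q + O))/3 = -6 + (-(O + Q))/3 = -6 + (-O - Q)/3 = -6 + (-O/3 - Q/3) = -6 - O/3 - Q/3)
x(m, L) = -7 + L + m (x(m, L) = -7 + (m + L) = -7 + (L + m) = -7 + L + m)
(-3*x(0, 6))*I(-2*0, 4) - 9 = (-3*(-7 + 6 + 0))*(-6 - 1/3*4 - (-2)*0/3) - 9 = (-3*(-1))*(-6 - 4/3 - 1/3*0) - 9 = 3*(-6 - 4/3 + 0) - 9 = 3*(-22/3) - 9 = -22 - 9 = -31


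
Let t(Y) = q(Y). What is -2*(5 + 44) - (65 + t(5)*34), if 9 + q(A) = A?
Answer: -27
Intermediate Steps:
q(A) = -9 + A
t(Y) = -9 + Y
-2*(5 + 44) - (65 + t(5)*34) = -2*(5 + 44) - (65 + (-9 + 5)*34) = -2*49 - (65 - 4*34) = -98 - (65 - 136) = -98 - 1*(-71) = -98 + 71 = -27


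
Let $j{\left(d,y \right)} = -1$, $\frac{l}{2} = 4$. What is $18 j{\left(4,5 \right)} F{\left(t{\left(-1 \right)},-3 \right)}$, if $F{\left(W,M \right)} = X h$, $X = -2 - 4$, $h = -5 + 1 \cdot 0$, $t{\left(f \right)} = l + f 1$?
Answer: $-540$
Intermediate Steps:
$l = 8$ ($l = 2 \cdot 4 = 8$)
$t{\left(f \right)} = 8 + f$ ($t{\left(f \right)} = 8 + f 1 = 8 + f$)
$h = -5$ ($h = -5 + 0 = -5$)
$X = -6$ ($X = -2 - 4 = -6$)
$F{\left(W,M \right)} = 30$ ($F{\left(W,M \right)} = \left(-6\right) \left(-5\right) = 30$)
$18 j{\left(4,5 \right)} F{\left(t{\left(-1 \right)},-3 \right)} = 18 \left(-1\right) 30 = \left(-18\right) 30 = -540$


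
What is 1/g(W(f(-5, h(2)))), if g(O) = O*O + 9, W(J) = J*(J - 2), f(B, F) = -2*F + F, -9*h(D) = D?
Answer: 6561/60073 ≈ 0.10922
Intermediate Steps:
h(D) = -D/9
f(B, F) = -F
W(J) = J*(-2 + J)
g(O) = 9 + O**2 (g(O) = O**2 + 9 = 9 + O**2)
1/g(W(f(-5, h(2)))) = 1/(9 + ((-(-1)*2/9)*(-2 - (-1)*2/9))**2) = 1/(9 + ((-1*(-2/9))*(-2 - 1*(-2/9)))**2) = 1/(9 + (2*(-2 + 2/9)/9)**2) = 1/(9 + ((2/9)*(-16/9))**2) = 1/(9 + (-32/81)**2) = 1/(9 + 1024/6561) = 1/(60073/6561) = 6561/60073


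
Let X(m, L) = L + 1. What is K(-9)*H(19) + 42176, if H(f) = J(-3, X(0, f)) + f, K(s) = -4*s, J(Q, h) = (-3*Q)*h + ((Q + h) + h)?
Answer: 50672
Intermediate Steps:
X(m, L) = 1 + L
J(Q, h) = Q + 2*h - 3*Q*h (J(Q, h) = -3*Q*h + (Q + 2*h) = Q + 2*h - 3*Q*h)
H(f) = 8 + 12*f (H(f) = (-3 + 2*(1 + f) - 3*(-3)*(1 + f)) + f = (-3 + (2 + 2*f) + (9 + 9*f)) + f = (8 + 11*f) + f = 8 + 12*f)
K(-9)*H(19) + 42176 = (-4*(-9))*(8 + 12*19) + 42176 = 36*(8 + 228) + 42176 = 36*236 + 42176 = 8496 + 42176 = 50672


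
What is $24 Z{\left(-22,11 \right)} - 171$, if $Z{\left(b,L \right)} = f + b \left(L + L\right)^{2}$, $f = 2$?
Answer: $-255675$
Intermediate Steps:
$Z{\left(b,L \right)} = 2 + 4 b L^{2}$ ($Z{\left(b,L \right)} = 2 + b \left(L + L\right)^{2} = 2 + b \left(2 L\right)^{2} = 2 + b 4 L^{2} = 2 + 4 b L^{2}$)
$24 Z{\left(-22,11 \right)} - 171 = 24 \left(2 + 4 \left(-22\right) 11^{2}\right) - 171 = 24 \left(2 + 4 \left(-22\right) 121\right) - 171 = 24 \left(2 - 10648\right) - 171 = 24 \left(-10646\right) - 171 = -255504 - 171 = -255675$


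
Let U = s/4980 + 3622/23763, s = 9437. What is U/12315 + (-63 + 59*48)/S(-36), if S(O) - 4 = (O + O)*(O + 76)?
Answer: -28018861949311/29106595909275 ≈ -0.96263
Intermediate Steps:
S(O) = 4 + 2*O*(76 + O) (S(O) = 4 + (O + O)*(O + 76) = 4 + (2*O)*(76 + O) = 4 + 2*O*(76 + O))
U = 26920999/13148860 (U = 9437/4980 + 3622/23763 = 26920999/13148860 ≈ 2.0474)
U/12315 + (-63 + 59*48)/S(-36) = (26920999/13148860)/12315 + (-63 + 59*48)/(4 + 2*(-36)² + 152*(-36)) = (26920999/13148860)*(1/12315) + (-63 + 2832)/(4 + 2*1296 - 5472) = 26920999/161928210900 + 2769/(4 + 2592 - 5472) = 26920999/161928210900 + 2769/(-2876) = 26920999/161928210900 + 2769*(-1/2876) = 26920999/161928210900 - 2769/2876 = -28018861949311/29106595909275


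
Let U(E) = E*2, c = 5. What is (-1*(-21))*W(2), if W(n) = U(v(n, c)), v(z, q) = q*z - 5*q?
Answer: -630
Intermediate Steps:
v(z, q) = -5*q + q*z
U(E) = 2*E
W(n) = -50 + 10*n (W(n) = 2*(5*(-5 + n)) = 2*(-25 + 5*n) = -50 + 10*n)
(-1*(-21))*W(2) = (-1*(-21))*(-50 + 10*2) = 21*(-50 + 20) = 21*(-30) = -630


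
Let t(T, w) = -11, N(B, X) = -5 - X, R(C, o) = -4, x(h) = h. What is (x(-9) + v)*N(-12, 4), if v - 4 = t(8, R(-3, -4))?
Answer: 144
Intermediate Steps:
v = -7 (v = 4 - 11 = -7)
(x(-9) + v)*N(-12, 4) = (-9 - 7)*(-5 - 1*4) = -16*(-5 - 4) = -16*(-9) = 144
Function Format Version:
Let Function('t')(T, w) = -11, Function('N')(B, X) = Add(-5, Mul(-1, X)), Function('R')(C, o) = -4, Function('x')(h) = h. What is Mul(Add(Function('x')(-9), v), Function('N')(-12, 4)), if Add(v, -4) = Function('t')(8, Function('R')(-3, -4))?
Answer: 144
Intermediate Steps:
v = -7 (v = Add(4, -11) = -7)
Mul(Add(Function('x')(-9), v), Function('N')(-12, 4)) = Mul(Add(-9, -7), Add(-5, Mul(-1, 4))) = Mul(-16, Add(-5, -4)) = Mul(-16, -9) = 144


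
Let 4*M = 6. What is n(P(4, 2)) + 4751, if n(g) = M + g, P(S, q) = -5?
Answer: 9495/2 ≈ 4747.5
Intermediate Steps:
M = 3/2 (M = (1/4)*6 = 3/2 ≈ 1.5000)
n(g) = 3/2 + g
n(P(4, 2)) + 4751 = (3/2 - 5) + 4751 = -7/2 + 4751 = 9495/2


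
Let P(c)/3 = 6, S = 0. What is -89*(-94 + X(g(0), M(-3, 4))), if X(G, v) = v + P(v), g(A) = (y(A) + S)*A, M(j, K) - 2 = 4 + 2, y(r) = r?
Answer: 6052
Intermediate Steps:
P(c) = 18 (P(c) = 3*6 = 18)
M(j, K) = 8 (M(j, K) = 2 + (4 + 2) = 2 + 6 = 8)
g(A) = A² (g(A) = (A + 0)*A = A*A = A²)
X(G, v) = 18 + v (X(G, v) = v + 18 = 18 + v)
-89*(-94 + X(g(0), M(-3, 4))) = -89*(-94 + (18 + 8)) = -89*(-94 + 26) = -89*(-68) = 6052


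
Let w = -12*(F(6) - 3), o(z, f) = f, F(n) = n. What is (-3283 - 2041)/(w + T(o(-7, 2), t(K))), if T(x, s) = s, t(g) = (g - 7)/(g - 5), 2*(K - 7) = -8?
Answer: 2662/17 ≈ 156.59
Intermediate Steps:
K = 3 (K = 7 + (½)*(-8) = 7 - 4 = 3)
t(g) = (-7 + g)/(-5 + g)
w = -36 (w = -12*(6 - 3) = -12*3 = -36)
(-3283 - 2041)/(w + T(o(-7, 2), t(K))) = (-3283 - 2041)/(-36 + (-7 + 3)/(-5 + 3)) = -5324/(-36 - 4/(-2)) = -5324/(-36 - ½*(-4)) = -5324/(-36 + 2) = -5324/(-34) = -5324*(-1/34) = 2662/17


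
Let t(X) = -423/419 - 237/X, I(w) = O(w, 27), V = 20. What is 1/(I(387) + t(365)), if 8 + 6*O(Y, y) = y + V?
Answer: 305870/1480759 ≈ 0.20656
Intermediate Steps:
O(Y, y) = 2 + y/6 (O(Y, y) = -4/3 + (y + 20)/6 = -4/3 + (20 + y)/6 = -4/3 + (10/3 + y/6) = 2 + y/6)
I(w) = 13/2 (I(w) = 2 + (1/6)*27 = 2 + 9/2 = 13/2)
t(X) = -423/419 - 237/X (t(X) = -423*1/419 - 237/X = -423/419 - 237/X)
1/(I(387) + t(365)) = 1/(13/2 + (-423/419 - 237/365)) = 1/(13/2 - 253698/152935) = 1/(1480759/305870) = 305870/1480759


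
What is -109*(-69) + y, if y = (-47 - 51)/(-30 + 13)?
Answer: 127955/17 ≈ 7526.8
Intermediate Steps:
y = 98/17 (y = -98/(-17) = -98*(-1/17) = 98/17 ≈ 5.7647)
-109*(-69) + y = -109*(-69) + 98/17 = 7521 + 98/17 = 127955/17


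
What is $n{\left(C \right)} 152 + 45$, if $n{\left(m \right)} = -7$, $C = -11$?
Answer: $-1019$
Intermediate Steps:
$n{\left(C \right)} 152 + 45 = \left(-7\right) 152 + 45 = -1064 + 45 = -1019$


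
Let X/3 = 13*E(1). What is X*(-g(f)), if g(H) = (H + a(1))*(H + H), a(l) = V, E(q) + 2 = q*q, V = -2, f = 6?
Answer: 1872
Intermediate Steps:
E(q) = -2 + q² (E(q) = -2 + q*q = -2 + q²)
a(l) = -2
g(H) = 2*H*(-2 + H) (g(H) = (H - 2)*(H + H) = (-2 + H)*(2*H) = 2*H*(-2 + H))
X = -39 (X = 3*(13*(-2 + 1²)) = 3*(13*(-2 + 1)) = 3*(13*(-1)) = 3*(-13) = -39)
X*(-g(f)) = -(-39)*2*6*(-2 + 6) = -(-39)*2*6*4 = -(-39)*48 = -39*(-48) = 1872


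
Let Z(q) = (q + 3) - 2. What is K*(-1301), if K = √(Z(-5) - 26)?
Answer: -1301*I*√30 ≈ -7125.9*I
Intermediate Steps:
Z(q) = 1 + q (Z(q) = (3 + q) - 2 = 1 + q)
K = I*√30 (K = √((1 - 5) - 26) = √(-4 - 26) = √(-30) = I*√30 ≈ 5.4772*I)
K*(-1301) = (I*√30)*(-1301) = -1301*I*√30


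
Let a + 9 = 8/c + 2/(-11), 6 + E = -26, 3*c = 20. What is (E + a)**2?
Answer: 4835601/3025 ≈ 1598.5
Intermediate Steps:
c = 20/3 (c = (1/3)*20 = 20/3 ≈ 6.6667)
E = -32 (E = -6 - 26 = -32)
a = -439/55 (a = -9 + (8/(20/3) + 2/(-11)) = -9 + (8*(3/20) + 2*(-1/11)) = -9 + (6/5 - 2/11) = -9 + 56/55 = -439/55 ≈ -7.9818)
(E + a)**2 = (-32 - 439/55)**2 = (-2199/55)**2 = 4835601/3025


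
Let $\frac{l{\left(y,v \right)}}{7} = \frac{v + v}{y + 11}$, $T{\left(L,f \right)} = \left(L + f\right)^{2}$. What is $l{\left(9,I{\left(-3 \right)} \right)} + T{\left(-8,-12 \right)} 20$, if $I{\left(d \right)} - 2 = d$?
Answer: $\frac{79993}{10} \approx 7999.3$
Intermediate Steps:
$I{\left(d \right)} = 2 + d$
$l{\left(y,v \right)} = \frac{14 v}{11 + y}$ ($l{\left(y,v \right)} = 7 \frac{v + v}{y + 11} = 7 \frac{2 v}{11 + y} = \frac{14 v}{11 + y}$)
$l{\left(9,I{\left(-3 \right)} \right)} + T{\left(-8,-12 \right)} 20 = \frac{14 \left(2 - 3\right)}{11 + 9} + \left(-8 - 12\right)^{2} \cdot 20 = 14 \left(-1\right) \frac{1}{20} + \left(-20\right)^{2} \cdot 20 = 14 \left(-1\right) \frac{1}{20} + 400 \cdot 20 = - \frac{7}{10} + 8000 = \frac{79993}{10}$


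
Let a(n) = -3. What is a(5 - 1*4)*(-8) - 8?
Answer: 16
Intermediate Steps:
a(5 - 1*4)*(-8) - 8 = -3*(-8) - 8 = 24 - 8 = 16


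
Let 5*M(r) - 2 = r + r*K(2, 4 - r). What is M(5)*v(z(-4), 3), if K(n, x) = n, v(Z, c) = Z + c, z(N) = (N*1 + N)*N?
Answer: 119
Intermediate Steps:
z(N) = 2*N² (z(N) = (N + N)*N = (2*N)*N = 2*N²)
M(r) = ⅖ + 3*r/5 (M(r) = ⅖ + (r + r*2)/5 = ⅖ + (r + 2*r)/5 = ⅖ + (3*r)/5 = ⅖ + 3*r/5)
M(5)*v(z(-4), 3) = (⅖ + (⅗)*5)*(2*(-4)² + 3) = (⅖ + 3)*(2*16 + 3) = 17*(32 + 3)/5 = (17/5)*35 = 119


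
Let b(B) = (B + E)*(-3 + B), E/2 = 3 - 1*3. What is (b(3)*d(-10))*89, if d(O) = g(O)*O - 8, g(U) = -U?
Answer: 0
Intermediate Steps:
E = 0 (E = 2*(3 - 1*3) = 2*(3 - 3) = 2*0 = 0)
d(O) = -8 - O² (d(O) = (-O)*O - 8 = -O² - 8 = -8 - O²)
b(B) = B*(-3 + B) (b(B) = (B + 0)*(-3 + B) = B*(-3 + B))
(b(3)*d(-10))*89 = ((3*(-3 + 3))*(-8 - 1*(-10)²))*89 = ((3*0)*(-8 - 1*100))*89 = (0*(-8 - 100))*89 = (0*(-108))*89 = 0*89 = 0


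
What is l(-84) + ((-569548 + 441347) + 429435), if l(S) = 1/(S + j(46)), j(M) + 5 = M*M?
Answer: 610601319/2027 ≈ 3.0123e+5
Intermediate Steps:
j(M) = -5 + M² (j(M) = -5 + M*M = -5 + M²)
l(S) = 1/(2111 + S) (l(S) = 1/(S + (-5 + 46²)) = 1/(S + (-5 + 2116)) = 1/(S + 2111) = 1/(2111 + S))
l(-84) + ((-569548 + 441347) + 429435) = 1/(2111 - 84) + ((-569548 + 441347) + 429435) = 1/2027 + (-128201 + 429435) = 1/2027 + 301234 = 610601319/2027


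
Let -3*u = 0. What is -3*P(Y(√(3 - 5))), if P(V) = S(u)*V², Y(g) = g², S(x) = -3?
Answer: 36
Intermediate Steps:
u = 0 (u = -⅓*0 = 0)
P(V) = -3*V²
-3*P(Y(√(3 - 5))) = -(-9)*((√(3 - 5))²)² = -(-9)*((√(-2))²)² = -(-9)*((I*√2)²)² = -(-9)*(-2)² = -(-9)*4 = -3*(-12) = 36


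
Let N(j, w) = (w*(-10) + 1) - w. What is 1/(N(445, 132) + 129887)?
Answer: 1/128436 ≈ 7.7860e-6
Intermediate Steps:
N(j, w) = 1 - 11*w (N(j, w) = (-10*w + 1) - w = (1 - 10*w) - w = 1 - 11*w)
1/(N(445, 132) + 129887) = 1/((1 - 11*132) + 129887) = 1/((1 - 1452) + 129887) = 1/(-1451 + 129887) = 1/128436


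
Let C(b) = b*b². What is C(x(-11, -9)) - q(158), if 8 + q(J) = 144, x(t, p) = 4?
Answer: -72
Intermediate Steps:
C(b) = b³
q(J) = 136 (q(J) = -8 + 144 = 136)
C(x(-11, -9)) - q(158) = 4³ - 1*136 = 64 - 136 = -72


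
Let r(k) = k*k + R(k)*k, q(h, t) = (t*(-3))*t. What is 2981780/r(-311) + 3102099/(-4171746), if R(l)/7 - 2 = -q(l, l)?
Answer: -23850844847/31872591798 ≈ -0.74832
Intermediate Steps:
q(h, t) = -3*t² (q(h, t) = (-3*t)*t = -3*t²)
R(l) = 14 + 21*l² (R(l) = 14 + 7*(-(-3)*l²) = 14 + 7*(3*l²) = 14 + 21*l²)
r(k) = k² + k*(14 + 21*k²) (r(k) = k*k + (14 + 21*k²)*k = k² + k*(14 + 21*k²))
2981780/r(-311) + 3102099/(-4171746) = 2981780/((-311*(14 - 311 + 21*(-311)²))) + 3102099/(-4171746) = 2981780/((-311*(14 - 311 + 21*96721))) + 3102099*(-1/4171746) = 2981780/((-311*(14 - 311 + 2031141))) - 1034033/1390582 = 2981780/((-311*2030844)) - 1034033/1390582 = 2981780/(-631592484) - 1034033/1390582 = 2981780*(-1/631592484) - 1034033/1390582 = -745445/157898121 - 1034033/1390582 = -23850844847/31872591798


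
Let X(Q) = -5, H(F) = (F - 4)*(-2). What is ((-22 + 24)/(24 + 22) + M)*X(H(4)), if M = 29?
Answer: -3340/23 ≈ -145.22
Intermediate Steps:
H(F) = 8 - 2*F (H(F) = (-4 + F)*(-2) = 8 - 2*F)
((-22 + 24)/(24 + 22) + M)*X(H(4)) = ((-22 + 24)/(24 + 22) + 29)*(-5) = (2/46 + 29)*(-5) = (2*(1/46) + 29)*(-5) = (1/23 + 29)*(-5) = (668/23)*(-5) = -3340/23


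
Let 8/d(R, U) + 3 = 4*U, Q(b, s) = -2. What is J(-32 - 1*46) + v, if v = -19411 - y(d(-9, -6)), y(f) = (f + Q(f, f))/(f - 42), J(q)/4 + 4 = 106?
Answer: -10850744/571 ≈ -19003.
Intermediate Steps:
J(q) = 408 (J(q) = -16 + 4*106 = -16 + 424 = 408)
d(R, U) = 8/(-3 + 4*U)
y(f) = (-2 + f)/(-42 + f) (y(f) = (f - 2)/(f - 42) = (-2 + f)/(-42 + f))
v = -11083712/571 (v = -19411 - (-2 + 8/(-3 + 4*(-6)))/(-42 + 8/(-3 + 4*(-6))) = -19411 - (-2 + 8/(-3 - 24))/(-42 + 8/(-3 - 24)) = -19411 - (-2 + 8/(-27))/(-42 + 8/(-27)) = -19411 - (-2 + 8*(-1/27))/(-42 + 8*(-1/27)) = -19411 - (-2 - 8/27)/(-42 - 8/27) = -19411 - (-62)/((-1142/27)*27) = -19411 - (-27)*(-62)/(1142*27) = -19411 - 1*31/571 = -19411 - 31/571 = -11083712/571 ≈ -19411.)
J(-32 - 1*46) + v = 408 - 11083712/571 = -10850744/571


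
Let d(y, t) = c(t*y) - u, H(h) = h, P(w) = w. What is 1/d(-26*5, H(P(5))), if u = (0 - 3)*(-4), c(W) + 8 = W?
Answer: -1/670 ≈ -0.0014925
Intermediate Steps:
c(W) = -8 + W
u = 12 (u = -3*(-4) = 12)
d(y, t) = -20 + t*y (d(y, t) = (-8 + t*y) - 1*12 = (-8 + t*y) - 12 = -20 + t*y)
1/d(-26*5, H(P(5))) = 1/(-20 + 5*(-26*5)) = 1/(-20 + 5*(-130)) = 1/(-20 - 650) = 1/(-670) = -1/670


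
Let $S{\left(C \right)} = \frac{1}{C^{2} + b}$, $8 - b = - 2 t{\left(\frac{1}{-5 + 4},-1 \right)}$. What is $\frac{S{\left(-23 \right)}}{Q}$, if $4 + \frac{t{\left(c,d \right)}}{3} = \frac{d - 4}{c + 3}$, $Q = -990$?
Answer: $- \frac{1}{493020} \approx -2.0283 \cdot 10^{-6}$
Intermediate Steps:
$t{\left(c,d \right)} = -12 + \frac{3 \left(-4 + d\right)}{3 + c}$ ($t{\left(c,d \right)} = -12 + 3 \frac{d - 4}{c + 3} = -12 + 3 \frac{-4 + d}{3 + c} = -12 + \frac{3 \left(-4 + d\right)}{3 + c}$)
$b = -31$ ($b = 8 - - 2 \frac{3 \left(-16 - 1 - \frac{4}{-5 + 4}\right)}{3 + \frac{1}{-5 + 4}} = 8 - - 2 \frac{3 \left(-16 - 1 - \frac{4}{-1}\right)}{3 + \frac{1}{-1}} = 8 - - 2 \frac{3 \left(-16 - 1 - -4\right)}{3 - 1} = 8 - - 2 \frac{3 \left(-16 - 1 + 4\right)}{2} = 8 - - 2 \cdot 3 \cdot \frac{1}{2} \left(-13\right) = 8 - \left(-2\right) \left(- \frac{39}{2}\right) = 8 - 39 = -31$)
$S{\left(C \right)} = \frac{1}{-31 + C^{2}}$ ($S{\left(C \right)} = \frac{1}{C^{2} - 31} = \frac{1}{-31 + C^{2}}$)
$\frac{S{\left(-23 \right)}}{Q} = \frac{1}{\left(-31 + \left(-23\right)^{2}\right) \left(-990\right)} = \frac{1}{-31 + 529} \left(- \frac{1}{990}\right) = \frac{1}{498} \left(- \frac{1}{990}\right) = - \frac{1}{493020}$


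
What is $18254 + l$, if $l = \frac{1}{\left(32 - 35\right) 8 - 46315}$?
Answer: $\frac{845872105}{46339} \approx 18254.0$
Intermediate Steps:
$l = - \frac{1}{46339}$ ($l = \frac{1}{\left(-3\right) 8 - 46315} = \frac{1}{-24 - 46315} = \frac{1}{-46339} = - \frac{1}{46339} \approx -2.158 \cdot 10^{-5}$)
$18254 + l = 18254 - \frac{1}{46339} = \frac{845872105}{46339}$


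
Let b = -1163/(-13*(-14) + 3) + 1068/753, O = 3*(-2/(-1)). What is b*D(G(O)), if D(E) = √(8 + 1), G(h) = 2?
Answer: -678159/46435 ≈ -14.604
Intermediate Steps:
O = 6 (O = 3*(-2*(-1)) = 3*2 = 6)
D(E) = 3 (D(E) = √9 = 3)
b = -226053/46435 (b = -1163/(182 + 3) + 1068*(1/753) = -1163/185 + 356/251 = -226053/46435 ≈ -4.8682)
b*D(G(O)) = -226053/46435*3 = -678159/46435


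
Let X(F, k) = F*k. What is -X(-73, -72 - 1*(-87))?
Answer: 1095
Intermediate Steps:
-X(-73, -72 - 1*(-87)) = -(-73)*(-72 - 1*(-87)) = -(-73)*(-72 + 87) = -(-73)*15 = -1*(-1095) = 1095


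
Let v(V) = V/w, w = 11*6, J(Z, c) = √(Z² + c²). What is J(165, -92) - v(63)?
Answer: -21/22 + √35689 ≈ 187.96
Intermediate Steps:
w = 66
v(V) = V/66
J(165, -92) - v(63) = √(165² + (-92)²) - 63/66 = √(27225 + 8464) - 1*21/22 = √35689 - 21/22 = -21/22 + √35689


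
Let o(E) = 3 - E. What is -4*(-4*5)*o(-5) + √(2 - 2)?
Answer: 640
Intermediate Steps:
-4*(-4*5)*o(-5) + √(2 - 2) = -4*(-4*5)*(3 - 1*(-5)) + √(2 - 2) = -(-80)*(3 + 5) + √0 = -(-80)*8 + 0 = -4*(-160) + 0 = 640 + 0 = 640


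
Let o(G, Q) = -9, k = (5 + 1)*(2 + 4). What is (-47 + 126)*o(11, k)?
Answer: -711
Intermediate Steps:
k = 36 (k = 6*6 = 36)
(-47 + 126)*o(11, k) = (-47 + 126)*(-9) = 79*(-9) = -711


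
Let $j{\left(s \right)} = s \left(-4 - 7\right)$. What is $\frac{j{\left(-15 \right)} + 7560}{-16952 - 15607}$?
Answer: $- \frac{2575}{10853} \approx -0.23726$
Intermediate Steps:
$j{\left(s \right)} = - 11 s$ ($j{\left(s \right)} = s \left(-11\right) = - 11 s$)
$\frac{j{\left(-15 \right)} + 7560}{-16952 - 15607} = \frac{\left(-11\right) \left(-15\right) + 7560}{-16952 - 15607} = \frac{165 + 7560}{-32559} = 7725 \left(- \frac{1}{32559}\right) = - \frac{2575}{10853}$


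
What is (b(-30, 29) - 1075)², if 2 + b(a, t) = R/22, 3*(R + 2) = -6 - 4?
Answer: 1263731401/1089 ≈ 1.1605e+6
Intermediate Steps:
R = -16/3 (R = -2 + (-6 - 4)/3 = -2 + (⅓)*(-10) = -2 - 10/3 = -16/3 ≈ -5.3333)
b(a, t) = -74/33 (b(a, t) = -2 - 16/3/22 = -2 - 16/3*1/22 = -2 - 8/33 = -74/33)
(b(-30, 29) - 1075)² = (-74/33 - 1075)² = (-35549/33)² = 1263731401/1089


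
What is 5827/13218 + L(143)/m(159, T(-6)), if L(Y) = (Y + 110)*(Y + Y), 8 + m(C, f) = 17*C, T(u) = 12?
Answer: 88375619/3238410 ≈ 27.290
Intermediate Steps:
m(C, f) = -8 + 17*C
L(Y) = 2*Y*(110 + Y) (L(Y) = (110 + Y)*(2*Y) = 2*Y*(110 + Y))
5827/13218 + L(143)/m(159, T(-6)) = 5827/13218 + (2*143*(110 + 143))/(-8 + 17*159) = 5827*(1/13218) + (2*143*253)/(-8 + 2703) = 5827/13218 + 72358/2695 = 5827/13218 + 72358*(1/2695) = 5827/13218 + 6578/245 = 88375619/3238410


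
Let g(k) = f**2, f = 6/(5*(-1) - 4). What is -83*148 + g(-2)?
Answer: -110552/9 ≈ -12284.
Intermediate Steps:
f = -2/3 (f = 6/(-5 - 4) = 6/(-9) = 6*(-1/9) = -2/3 ≈ -0.66667)
g(k) = 4/9 (g(k) = (-2/3)**2 = 4/9)
-83*148 + g(-2) = -83*148 + 4/9 = -12284 + 4/9 = -110552/9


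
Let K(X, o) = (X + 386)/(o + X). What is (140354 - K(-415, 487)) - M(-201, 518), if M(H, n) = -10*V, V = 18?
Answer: 10118477/72 ≈ 1.4053e+5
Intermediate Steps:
M(H, n) = -180 (M(H, n) = -10*18 = -180)
K(X, o) = (386 + X)/(X + o)
(140354 - K(-415, 487)) - M(-201, 518) = (140354 - (386 - 415)/(-415 + 487)) - 1*(-180) = (140354 - (-29)/72) + 180 = (140354 - 1*(-29/72)) + 180 = (140354 + 29/72) + 180 = 10105517/72 + 180 = 10118477/72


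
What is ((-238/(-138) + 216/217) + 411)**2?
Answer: 38373440836900/224190729 ≈ 1.7116e+5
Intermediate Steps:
((-238/(-138) + 216/217) + 411)**2 = ((-238*(-1/138) + 216*(1/217)) + 411)**2 = ((119/69 + 216/217) + 411)**2 = (40727/14973 + 411)**2 = (6194630/14973)**2 = 38373440836900/224190729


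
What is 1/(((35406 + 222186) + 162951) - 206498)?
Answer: 1/214045 ≈ 4.6719e-6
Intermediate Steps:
1/(((35406 + 222186) + 162951) - 206498) = 1/((257592 + 162951) - 206498) = 1/(420543 - 206498) = 1/214045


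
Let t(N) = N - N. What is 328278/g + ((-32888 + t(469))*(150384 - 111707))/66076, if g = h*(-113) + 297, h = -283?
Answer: -5129209608431/266583622 ≈ -19241.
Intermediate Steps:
t(N) = 0
g = 32276 (g = -283*(-113) + 297 = 31979 + 297 = 32276)
328278/g + ((-32888 + t(469))*(150384 - 111707))/66076 = 328278/32276 + ((-32888 + 0)*(150384 - 111707))/66076 = 328278*(1/32276) - 32888*38677*(1/66076) = 164139/16138 - 1272009176*1/66076 = 164139/16138 - 318002294/16519 = -5129209608431/266583622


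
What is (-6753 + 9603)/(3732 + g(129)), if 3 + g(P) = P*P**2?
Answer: 475/358403 ≈ 0.0013253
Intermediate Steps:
g(P) = -3 + P**3 (g(P) = -3 + P*P**2 = -3 + P**3)
(-6753 + 9603)/(3732 + g(129)) = (-6753 + 9603)/(3732 + (-3 + 129**3)) = 2850/(3732 + (-3 + 2146689)) = 2850/(3732 + 2146686) = 2850/2150418 = 2850*(1/2150418) = 475/358403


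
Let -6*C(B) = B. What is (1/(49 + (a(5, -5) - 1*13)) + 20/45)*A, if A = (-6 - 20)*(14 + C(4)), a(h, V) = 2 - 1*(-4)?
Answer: -30680/189 ≈ -162.33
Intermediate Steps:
C(B) = -B/6
a(h, V) = 6 (a(h, V) = 2 + 4 = 6)
A = -1040/3 (A = (-6 - 20)*(14 - 1/6*4) = -26*(14 - 2/3) = -26*40/3 = -1040/3 ≈ -346.67)
(1/(49 + (a(5, -5) - 1*13)) + 20/45)*A = (1/(49 + (6 - 1*13)) + 20/45)*(-1040/3) = (1/(49 + (6 - 13)) + 20*(1/45))*(-1040/3) = (1/(49 - 7) + 4/9)*(-1040/3) = (1/42 + 4/9)*(-1040/3) = (59/126)*(-1040/3) = -30680/189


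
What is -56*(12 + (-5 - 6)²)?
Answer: -7448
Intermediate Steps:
-56*(12 + (-5 - 6)²) = -56*(12 + (-11)²) = -56*(12 + 121) = -56*133 = -7448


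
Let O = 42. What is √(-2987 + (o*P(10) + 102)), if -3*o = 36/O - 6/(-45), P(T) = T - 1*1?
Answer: 3*I*√393085/35 ≈ 53.74*I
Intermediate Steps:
P(T) = -1 + T (P(T) = T - 1 = -1 + T)
o = -104/315 (o = -(36/42 - 6/(-45))/3 = -(36*(1/42) - 6*(-1/45))/3 = -(6/7 + 2/15)/3 = -⅓*104/105 = -104/315 ≈ -0.33016)
√(-2987 + (o*P(10) + 102)) = √(-2987 + (-104*(-1 + 10)/315 + 102)) = √(-2987 + (-104/315*9 + 102)) = √(-2987 + (-104/35 + 102)) = √(-2987 + 3466/35) = √(-101079/35) = 3*I*√393085/35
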